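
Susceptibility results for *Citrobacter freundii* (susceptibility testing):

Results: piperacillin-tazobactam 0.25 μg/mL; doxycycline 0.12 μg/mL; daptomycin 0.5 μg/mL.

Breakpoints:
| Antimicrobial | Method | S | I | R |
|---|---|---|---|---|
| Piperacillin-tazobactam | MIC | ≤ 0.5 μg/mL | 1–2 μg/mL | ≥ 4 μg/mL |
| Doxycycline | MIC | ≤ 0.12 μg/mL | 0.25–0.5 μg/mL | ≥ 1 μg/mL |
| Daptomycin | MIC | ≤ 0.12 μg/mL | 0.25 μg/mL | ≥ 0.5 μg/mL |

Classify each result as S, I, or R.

S, S, R

Piperacillin-tazobactam (0.25 μg/mL) ≤ 0.5 μg/mL → S
Doxycycline: 0.12 μg/mL is ≤ 0.12 μg/mL — susceptible
Daptomycin: 0.5 μg/mL is ≥ 0.5 μg/mL — resistant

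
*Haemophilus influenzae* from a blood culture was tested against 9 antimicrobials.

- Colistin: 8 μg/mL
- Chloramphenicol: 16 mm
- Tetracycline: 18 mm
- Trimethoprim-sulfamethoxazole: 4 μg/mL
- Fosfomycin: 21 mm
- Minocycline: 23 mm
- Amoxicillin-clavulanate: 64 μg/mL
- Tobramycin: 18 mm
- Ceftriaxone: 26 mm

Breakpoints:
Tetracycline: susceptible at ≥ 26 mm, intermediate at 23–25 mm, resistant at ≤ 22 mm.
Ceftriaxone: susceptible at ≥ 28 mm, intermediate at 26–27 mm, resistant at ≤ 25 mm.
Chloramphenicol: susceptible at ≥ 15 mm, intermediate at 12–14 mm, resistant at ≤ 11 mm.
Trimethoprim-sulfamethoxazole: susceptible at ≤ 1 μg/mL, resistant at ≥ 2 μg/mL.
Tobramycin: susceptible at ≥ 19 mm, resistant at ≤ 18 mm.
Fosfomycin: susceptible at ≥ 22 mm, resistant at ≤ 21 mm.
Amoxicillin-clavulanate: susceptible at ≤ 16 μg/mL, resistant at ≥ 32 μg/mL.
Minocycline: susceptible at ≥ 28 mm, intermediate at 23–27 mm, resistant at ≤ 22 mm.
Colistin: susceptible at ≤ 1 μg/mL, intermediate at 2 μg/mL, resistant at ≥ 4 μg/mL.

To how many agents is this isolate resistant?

Colistin: 8 μg/mL is ≥ 4 μg/mL → R
Chloramphenicol: 16 mm is ≥ 15 mm — S
Tetracycline: 18 mm is ≤ 22 mm ⇒ R
Trimethoprim-sulfamethoxazole (4 μg/mL) ≥ 2 μg/mL — R
Fosfomycin (21 mm) ≤ 21 mm — Resistant
Minocycline: 23 mm is in 23–27 mm — Intermediate
Amoxicillin-clavulanate (64 μg/mL) ≥ 32 μg/mL — R
Tobramycin (18 mm) ≤ 18 mm → resistant
Ceftriaxone: 26 mm is in 26–27 mm → I
Resistant: 6

6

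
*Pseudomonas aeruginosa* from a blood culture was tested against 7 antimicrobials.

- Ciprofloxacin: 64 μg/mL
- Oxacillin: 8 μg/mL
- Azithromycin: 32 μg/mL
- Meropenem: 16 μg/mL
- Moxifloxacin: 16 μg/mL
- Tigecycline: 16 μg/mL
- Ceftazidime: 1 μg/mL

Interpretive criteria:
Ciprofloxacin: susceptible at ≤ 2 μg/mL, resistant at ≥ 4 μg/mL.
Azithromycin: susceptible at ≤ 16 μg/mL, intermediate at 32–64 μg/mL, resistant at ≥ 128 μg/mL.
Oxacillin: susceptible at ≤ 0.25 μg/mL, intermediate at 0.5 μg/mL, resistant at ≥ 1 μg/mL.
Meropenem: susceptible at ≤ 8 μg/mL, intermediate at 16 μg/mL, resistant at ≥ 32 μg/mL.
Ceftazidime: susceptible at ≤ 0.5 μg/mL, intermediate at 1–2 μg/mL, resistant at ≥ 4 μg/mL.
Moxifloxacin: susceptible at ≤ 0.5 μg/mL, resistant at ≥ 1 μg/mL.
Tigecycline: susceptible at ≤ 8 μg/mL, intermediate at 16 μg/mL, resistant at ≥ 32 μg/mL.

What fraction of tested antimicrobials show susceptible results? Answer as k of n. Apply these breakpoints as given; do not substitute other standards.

Ciprofloxacin 64 μg/mL: ≥ 4 μg/mL ⇒ Resistant
Oxacillin: 8 μg/mL is ≥ 1 μg/mL ⇒ R
Azithromycin (32 μg/mL) in 32–64 μg/mL → intermediate
Meropenem: 16 μg/mL is = 16 μg/mL — Intermediate
Moxifloxacin: 16 μg/mL is ≥ 1 μg/mL ⇒ Resistant
Tigecycline 16 μg/mL: = 16 μg/mL → intermediate
Ceftazidime (1 μg/mL) in 1–2 μg/mL ⇒ I
Susceptible: 0/7

0 of 7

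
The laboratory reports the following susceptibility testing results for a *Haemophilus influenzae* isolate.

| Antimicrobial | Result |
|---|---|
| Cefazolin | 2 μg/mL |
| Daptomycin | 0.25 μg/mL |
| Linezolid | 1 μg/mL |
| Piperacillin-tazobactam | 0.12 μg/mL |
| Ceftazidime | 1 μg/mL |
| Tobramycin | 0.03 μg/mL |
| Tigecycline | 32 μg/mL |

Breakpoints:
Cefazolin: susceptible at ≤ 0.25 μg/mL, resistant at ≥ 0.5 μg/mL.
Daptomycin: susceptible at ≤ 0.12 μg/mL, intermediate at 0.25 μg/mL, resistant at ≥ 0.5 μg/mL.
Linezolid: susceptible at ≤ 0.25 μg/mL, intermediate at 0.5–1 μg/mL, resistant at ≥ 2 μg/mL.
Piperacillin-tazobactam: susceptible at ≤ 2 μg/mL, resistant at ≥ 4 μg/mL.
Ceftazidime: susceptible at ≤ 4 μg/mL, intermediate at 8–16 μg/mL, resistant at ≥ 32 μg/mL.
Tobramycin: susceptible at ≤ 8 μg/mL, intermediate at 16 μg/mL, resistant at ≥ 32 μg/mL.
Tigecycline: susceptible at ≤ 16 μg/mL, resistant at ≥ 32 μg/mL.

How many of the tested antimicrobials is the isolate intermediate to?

Cefazolin (2 μg/mL) ≥ 0.5 μg/mL — Resistant
Daptomycin (0.25 μg/mL) = 0.25 μg/mL → I
Linezolid: 1 μg/mL is in 0.5–1 μg/mL ⇒ I
Piperacillin-tazobactam (0.12 μg/mL) ≤ 2 μg/mL → susceptible
Ceftazidime (1 μg/mL) ≤ 4 μg/mL — Susceptible
Tobramycin: 0.03 μg/mL is ≤ 8 μg/mL → S
Tigecycline: 32 μg/mL is ≥ 32 μg/mL — resistant
Intermediate: 2

2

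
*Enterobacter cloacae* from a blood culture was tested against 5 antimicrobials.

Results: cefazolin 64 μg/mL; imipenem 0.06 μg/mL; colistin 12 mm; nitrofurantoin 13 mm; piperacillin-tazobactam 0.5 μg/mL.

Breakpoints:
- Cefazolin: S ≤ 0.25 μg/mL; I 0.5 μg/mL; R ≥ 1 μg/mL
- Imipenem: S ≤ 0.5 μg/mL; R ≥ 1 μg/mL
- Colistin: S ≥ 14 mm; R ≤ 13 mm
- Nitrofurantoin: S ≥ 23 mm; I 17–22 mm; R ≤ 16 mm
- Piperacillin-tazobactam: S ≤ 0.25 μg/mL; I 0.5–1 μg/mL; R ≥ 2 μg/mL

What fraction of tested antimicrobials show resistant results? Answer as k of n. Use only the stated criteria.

3 of 5

Cefazolin (64 μg/mL) ≥ 1 μg/mL — Resistant
Imipenem: 0.06 μg/mL is ≤ 0.5 μg/mL → Susceptible
Colistin (12 mm) ≤ 13 mm — resistant
Nitrofurantoin (13 mm) ≤ 16 mm → Resistant
Piperacillin-tazobactam: 0.5 μg/mL is in 0.5–1 μg/mL → intermediate
Resistant: 3/5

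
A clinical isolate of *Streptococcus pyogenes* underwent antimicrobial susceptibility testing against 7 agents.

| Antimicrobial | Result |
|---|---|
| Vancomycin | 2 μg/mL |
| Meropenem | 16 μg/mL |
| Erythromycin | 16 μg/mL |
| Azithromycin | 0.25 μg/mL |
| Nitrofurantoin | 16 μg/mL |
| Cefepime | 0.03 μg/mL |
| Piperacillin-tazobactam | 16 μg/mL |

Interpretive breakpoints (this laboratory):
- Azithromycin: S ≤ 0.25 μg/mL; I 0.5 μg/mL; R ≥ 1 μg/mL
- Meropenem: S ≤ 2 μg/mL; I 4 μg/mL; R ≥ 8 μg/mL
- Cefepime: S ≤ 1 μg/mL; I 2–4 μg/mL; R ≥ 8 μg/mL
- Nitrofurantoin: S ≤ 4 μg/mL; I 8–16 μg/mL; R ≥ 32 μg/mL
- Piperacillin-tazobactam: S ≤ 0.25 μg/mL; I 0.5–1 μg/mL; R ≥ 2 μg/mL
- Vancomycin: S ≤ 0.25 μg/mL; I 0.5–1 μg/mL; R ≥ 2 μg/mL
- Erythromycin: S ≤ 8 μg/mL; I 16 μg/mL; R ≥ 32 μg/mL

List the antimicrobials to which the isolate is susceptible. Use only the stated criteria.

azithromycin, cefepime

Vancomycin (2 μg/mL) ≥ 2 μg/mL ⇒ resistant
Meropenem: 16 μg/mL is ≥ 8 μg/mL — resistant
Erythromycin: 16 μg/mL is = 16 μg/mL — I
Azithromycin (0.25 μg/mL) ≤ 0.25 μg/mL — susceptible
Nitrofurantoin (16 μg/mL) in 8–16 μg/mL ⇒ Intermediate
Cefepime 0.03 μg/mL: ≤ 1 μg/mL ⇒ S
Piperacillin-tazobactam: 16 μg/mL is ≥ 2 μg/mL ⇒ R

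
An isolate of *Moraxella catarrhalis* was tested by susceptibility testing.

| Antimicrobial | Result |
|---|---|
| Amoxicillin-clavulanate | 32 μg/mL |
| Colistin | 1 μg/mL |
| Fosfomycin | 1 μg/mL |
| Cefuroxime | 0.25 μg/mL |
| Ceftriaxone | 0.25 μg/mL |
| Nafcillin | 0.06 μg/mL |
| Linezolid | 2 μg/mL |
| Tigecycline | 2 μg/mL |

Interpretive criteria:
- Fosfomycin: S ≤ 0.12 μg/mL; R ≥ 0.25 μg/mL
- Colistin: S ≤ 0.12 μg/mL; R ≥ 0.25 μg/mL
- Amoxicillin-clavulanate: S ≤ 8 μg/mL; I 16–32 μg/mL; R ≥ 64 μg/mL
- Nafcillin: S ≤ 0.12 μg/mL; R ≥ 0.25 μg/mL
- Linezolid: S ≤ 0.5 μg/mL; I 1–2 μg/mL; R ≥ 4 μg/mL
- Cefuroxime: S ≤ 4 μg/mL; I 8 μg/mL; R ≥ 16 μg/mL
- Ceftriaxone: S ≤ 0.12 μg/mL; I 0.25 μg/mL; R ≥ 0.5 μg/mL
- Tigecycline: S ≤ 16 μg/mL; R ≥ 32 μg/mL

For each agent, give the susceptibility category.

I, R, R, S, I, S, I, S

Amoxicillin-clavulanate: 32 μg/mL is in 16–32 μg/mL ⇒ intermediate
Colistin: 1 μg/mL is ≥ 0.25 μg/mL ⇒ Resistant
Fosfomycin: 1 μg/mL is ≥ 0.25 μg/mL ⇒ resistant
Cefuroxime 0.25 μg/mL: ≤ 4 μg/mL ⇒ susceptible
Ceftriaxone (0.25 μg/mL) = 0.25 μg/mL ⇒ I
Nafcillin: 0.06 μg/mL is ≤ 0.12 μg/mL → susceptible
Linezolid 2 μg/mL: in 1–2 μg/mL ⇒ Intermediate
Tigecycline: 2 μg/mL is ≤ 16 μg/mL → Susceptible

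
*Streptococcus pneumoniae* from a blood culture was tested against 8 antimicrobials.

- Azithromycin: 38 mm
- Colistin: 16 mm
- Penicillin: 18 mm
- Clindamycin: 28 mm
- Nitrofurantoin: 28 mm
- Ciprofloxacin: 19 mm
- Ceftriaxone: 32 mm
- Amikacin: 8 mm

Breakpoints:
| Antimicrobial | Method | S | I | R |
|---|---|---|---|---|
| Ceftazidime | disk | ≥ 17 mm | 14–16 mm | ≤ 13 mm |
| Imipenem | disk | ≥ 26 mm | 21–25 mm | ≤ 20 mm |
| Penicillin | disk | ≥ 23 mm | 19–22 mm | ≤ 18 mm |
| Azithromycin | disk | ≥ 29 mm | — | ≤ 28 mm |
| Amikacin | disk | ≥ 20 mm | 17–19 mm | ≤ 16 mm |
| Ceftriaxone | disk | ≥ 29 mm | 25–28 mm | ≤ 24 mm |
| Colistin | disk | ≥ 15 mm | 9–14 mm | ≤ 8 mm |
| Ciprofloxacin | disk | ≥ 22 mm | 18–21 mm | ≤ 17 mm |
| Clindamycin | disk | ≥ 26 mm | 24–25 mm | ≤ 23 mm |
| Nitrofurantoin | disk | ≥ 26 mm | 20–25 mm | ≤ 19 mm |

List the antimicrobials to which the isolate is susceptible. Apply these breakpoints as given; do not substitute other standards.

Azithromycin (38 mm) ≥ 29 mm ⇒ S
Colistin (16 mm) ≥ 15 mm — S
Penicillin (18 mm) ≤ 18 mm → resistant
Clindamycin 28 mm: ≥ 26 mm → Susceptible
Nitrofurantoin 28 mm: ≥ 26 mm — susceptible
Ciprofloxacin 19 mm: in 18–21 mm ⇒ Intermediate
Ceftriaxone (32 mm) ≥ 29 mm — susceptible
Amikacin (8 mm) ≤ 16 mm ⇒ Resistant

azithromycin, colistin, clindamycin, nitrofurantoin, ceftriaxone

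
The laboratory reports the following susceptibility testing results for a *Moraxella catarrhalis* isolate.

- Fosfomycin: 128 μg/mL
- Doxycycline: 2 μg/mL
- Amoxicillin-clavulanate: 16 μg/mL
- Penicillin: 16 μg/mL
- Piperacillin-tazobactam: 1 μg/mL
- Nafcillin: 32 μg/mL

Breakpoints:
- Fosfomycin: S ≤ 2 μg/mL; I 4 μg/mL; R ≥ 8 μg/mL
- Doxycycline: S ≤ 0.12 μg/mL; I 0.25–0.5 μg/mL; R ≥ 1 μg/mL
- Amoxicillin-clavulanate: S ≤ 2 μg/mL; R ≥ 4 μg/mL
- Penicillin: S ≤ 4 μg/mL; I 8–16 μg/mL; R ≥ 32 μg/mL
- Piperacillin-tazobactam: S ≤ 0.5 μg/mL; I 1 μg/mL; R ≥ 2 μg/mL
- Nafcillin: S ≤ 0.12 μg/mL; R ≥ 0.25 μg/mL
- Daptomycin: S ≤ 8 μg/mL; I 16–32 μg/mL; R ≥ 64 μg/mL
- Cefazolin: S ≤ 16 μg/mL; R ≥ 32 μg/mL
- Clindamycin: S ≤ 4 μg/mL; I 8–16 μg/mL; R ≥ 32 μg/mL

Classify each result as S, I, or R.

Fosfomycin: 128 μg/mL is ≥ 8 μg/mL ⇒ R
Doxycycline (2 μg/mL) ≥ 1 μg/mL → R
Amoxicillin-clavulanate 16 μg/mL: ≥ 4 μg/mL → Resistant
Penicillin 16 μg/mL: in 8–16 μg/mL — intermediate
Piperacillin-tazobactam (1 μg/mL) = 1 μg/mL — Intermediate
Nafcillin 32 μg/mL: ≥ 0.25 μg/mL — R

R, R, R, I, I, R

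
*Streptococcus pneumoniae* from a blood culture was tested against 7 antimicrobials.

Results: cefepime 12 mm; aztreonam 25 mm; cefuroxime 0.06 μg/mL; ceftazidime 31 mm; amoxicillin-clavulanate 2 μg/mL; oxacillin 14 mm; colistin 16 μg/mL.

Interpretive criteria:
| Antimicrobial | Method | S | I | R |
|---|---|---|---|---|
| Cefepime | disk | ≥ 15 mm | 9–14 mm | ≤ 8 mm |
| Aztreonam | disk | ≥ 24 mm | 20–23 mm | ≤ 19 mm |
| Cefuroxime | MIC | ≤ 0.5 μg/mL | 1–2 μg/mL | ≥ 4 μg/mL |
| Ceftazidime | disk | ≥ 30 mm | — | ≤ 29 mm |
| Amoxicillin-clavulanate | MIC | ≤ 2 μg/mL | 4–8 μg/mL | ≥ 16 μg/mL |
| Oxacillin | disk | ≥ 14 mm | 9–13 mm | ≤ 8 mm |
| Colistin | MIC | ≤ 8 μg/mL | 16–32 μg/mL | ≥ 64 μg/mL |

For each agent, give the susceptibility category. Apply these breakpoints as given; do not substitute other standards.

I, S, S, S, S, S, I

Cefepime: 12 mm is in 9–14 mm ⇒ intermediate
Aztreonam 25 mm: ≥ 24 mm — Susceptible
Cefuroxime 0.06 μg/mL: ≤ 0.5 μg/mL — susceptible
Ceftazidime (31 mm) ≥ 30 mm — susceptible
Amoxicillin-clavulanate (2 μg/mL) ≤ 2 μg/mL → Susceptible
Oxacillin (14 mm) ≥ 14 mm → S
Colistin (16 μg/mL) in 16–32 μg/mL → intermediate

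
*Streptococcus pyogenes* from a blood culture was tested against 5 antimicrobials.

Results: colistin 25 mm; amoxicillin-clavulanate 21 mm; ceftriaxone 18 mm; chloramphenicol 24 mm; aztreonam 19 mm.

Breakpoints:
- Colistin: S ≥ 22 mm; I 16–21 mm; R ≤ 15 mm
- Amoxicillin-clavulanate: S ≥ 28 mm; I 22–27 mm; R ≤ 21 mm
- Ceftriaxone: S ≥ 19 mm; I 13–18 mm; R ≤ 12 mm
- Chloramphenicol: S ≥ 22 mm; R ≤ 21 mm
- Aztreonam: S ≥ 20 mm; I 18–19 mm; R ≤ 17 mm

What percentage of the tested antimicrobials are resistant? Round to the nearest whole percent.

20%

Colistin (25 mm) ≥ 22 mm — susceptible
Amoxicillin-clavulanate (21 mm) ≤ 21 mm ⇒ resistant
Ceftriaxone: 18 mm is in 13–18 mm — Intermediate
Chloramphenicol (24 mm) ≥ 22 mm — S
Aztreonam: 19 mm is in 18–19 mm — I
Resistant: 1/5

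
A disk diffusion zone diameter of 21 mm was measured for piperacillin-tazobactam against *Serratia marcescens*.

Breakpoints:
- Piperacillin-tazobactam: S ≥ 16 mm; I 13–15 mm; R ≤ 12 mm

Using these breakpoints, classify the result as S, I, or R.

Susceptible

Piperacillin-tazobactam: 21 mm is ≥ 16 mm → Susceptible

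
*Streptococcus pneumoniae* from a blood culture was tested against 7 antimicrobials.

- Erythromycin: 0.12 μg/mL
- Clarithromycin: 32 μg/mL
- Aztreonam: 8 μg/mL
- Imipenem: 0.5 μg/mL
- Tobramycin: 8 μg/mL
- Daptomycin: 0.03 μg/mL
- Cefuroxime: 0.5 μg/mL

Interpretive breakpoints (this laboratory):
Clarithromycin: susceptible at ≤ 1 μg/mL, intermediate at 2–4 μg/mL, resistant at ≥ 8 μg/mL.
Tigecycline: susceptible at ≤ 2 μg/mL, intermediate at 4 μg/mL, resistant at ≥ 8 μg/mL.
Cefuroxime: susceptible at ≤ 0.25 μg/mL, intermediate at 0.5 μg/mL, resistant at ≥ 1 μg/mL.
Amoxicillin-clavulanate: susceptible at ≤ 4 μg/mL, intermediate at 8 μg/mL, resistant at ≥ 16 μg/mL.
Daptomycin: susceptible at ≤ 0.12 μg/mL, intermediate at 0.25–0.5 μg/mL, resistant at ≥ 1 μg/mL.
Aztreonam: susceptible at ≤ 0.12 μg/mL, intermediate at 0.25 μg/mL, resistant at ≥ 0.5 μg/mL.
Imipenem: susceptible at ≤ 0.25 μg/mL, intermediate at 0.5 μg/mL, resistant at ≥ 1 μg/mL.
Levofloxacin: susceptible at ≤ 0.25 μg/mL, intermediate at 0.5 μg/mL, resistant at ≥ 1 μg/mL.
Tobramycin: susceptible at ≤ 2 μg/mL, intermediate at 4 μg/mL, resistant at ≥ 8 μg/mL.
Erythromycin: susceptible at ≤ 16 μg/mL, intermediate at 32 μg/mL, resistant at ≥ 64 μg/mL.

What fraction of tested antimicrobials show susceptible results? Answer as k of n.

2 of 7

Erythromycin: 0.12 μg/mL is ≤ 16 μg/mL → S
Clarithromycin 32 μg/mL: ≥ 8 μg/mL → Resistant
Aztreonam: 8 μg/mL is ≥ 0.5 μg/mL — R
Imipenem 0.5 μg/mL: = 0.5 μg/mL — I
Tobramycin: 8 μg/mL is ≥ 8 μg/mL ⇒ R
Daptomycin 0.03 μg/mL: ≤ 0.12 μg/mL — susceptible
Cefuroxime 0.5 μg/mL: = 0.5 μg/mL — Intermediate
Susceptible: 2/7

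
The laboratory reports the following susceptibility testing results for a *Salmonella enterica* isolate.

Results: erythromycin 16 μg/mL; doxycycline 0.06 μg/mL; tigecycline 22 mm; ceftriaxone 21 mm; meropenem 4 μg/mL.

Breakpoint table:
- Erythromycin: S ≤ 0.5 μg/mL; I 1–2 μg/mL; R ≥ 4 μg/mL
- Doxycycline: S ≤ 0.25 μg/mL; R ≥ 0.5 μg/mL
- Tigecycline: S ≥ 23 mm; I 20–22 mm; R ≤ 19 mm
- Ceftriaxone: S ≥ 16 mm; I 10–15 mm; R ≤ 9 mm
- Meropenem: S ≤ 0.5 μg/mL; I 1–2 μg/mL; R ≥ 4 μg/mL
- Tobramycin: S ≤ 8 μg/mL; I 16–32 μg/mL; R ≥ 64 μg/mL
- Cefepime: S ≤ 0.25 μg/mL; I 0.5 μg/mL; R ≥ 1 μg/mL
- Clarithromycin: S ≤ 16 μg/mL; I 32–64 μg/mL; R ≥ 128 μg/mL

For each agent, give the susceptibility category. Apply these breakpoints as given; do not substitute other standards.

Erythromycin (16 μg/mL) ≥ 4 μg/mL — resistant
Doxycycline: 0.06 μg/mL is ≤ 0.25 μg/mL → S
Tigecycline 22 mm: in 20–22 mm ⇒ I
Ceftriaxone (21 mm) ≥ 16 mm ⇒ S
Meropenem: 4 μg/mL is ≥ 4 μg/mL — Resistant

R, S, I, S, R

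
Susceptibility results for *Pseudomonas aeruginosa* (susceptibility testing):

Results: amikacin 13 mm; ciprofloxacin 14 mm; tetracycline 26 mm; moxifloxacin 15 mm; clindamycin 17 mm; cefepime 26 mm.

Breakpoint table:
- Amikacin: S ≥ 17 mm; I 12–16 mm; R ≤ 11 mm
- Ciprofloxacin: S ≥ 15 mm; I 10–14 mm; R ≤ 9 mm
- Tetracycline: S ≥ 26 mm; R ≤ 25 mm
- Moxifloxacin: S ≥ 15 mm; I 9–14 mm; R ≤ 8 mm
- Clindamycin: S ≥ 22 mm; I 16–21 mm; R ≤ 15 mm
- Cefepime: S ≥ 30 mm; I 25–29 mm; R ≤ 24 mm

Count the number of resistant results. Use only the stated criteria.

Amikacin: 13 mm is in 12–16 mm → Intermediate
Ciprofloxacin: 14 mm is in 10–14 mm → Intermediate
Tetracycline: 26 mm is ≥ 26 mm ⇒ Susceptible
Moxifloxacin 15 mm: ≥ 15 mm ⇒ S
Clindamycin (17 mm) in 16–21 mm → intermediate
Cefepime: 26 mm is in 25–29 mm ⇒ I
Resistant: 0

0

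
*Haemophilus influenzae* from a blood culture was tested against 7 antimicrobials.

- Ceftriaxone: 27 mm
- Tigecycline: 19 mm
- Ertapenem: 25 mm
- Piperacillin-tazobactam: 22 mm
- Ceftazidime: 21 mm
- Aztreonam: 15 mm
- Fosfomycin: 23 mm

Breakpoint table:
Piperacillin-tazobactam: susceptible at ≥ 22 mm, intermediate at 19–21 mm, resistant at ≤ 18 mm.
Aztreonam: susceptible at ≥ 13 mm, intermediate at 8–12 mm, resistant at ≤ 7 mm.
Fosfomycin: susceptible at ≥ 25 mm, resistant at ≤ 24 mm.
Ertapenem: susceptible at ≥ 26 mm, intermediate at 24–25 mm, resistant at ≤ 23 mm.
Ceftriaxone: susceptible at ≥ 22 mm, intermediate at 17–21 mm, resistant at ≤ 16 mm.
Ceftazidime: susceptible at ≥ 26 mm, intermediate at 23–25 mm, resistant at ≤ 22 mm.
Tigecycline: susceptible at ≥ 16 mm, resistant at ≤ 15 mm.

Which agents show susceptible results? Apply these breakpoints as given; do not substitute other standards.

Ceftriaxone (27 mm) ≥ 22 mm — S
Tigecycline 19 mm: ≥ 16 mm — S
Ertapenem: 25 mm is in 24–25 mm ⇒ intermediate
Piperacillin-tazobactam (22 mm) ≥ 22 mm — S
Ceftazidime (21 mm) ≤ 22 mm ⇒ R
Aztreonam 15 mm: ≥ 13 mm — susceptible
Fosfomycin: 23 mm is ≤ 24 mm → Resistant

ceftriaxone, tigecycline, piperacillin-tazobactam, aztreonam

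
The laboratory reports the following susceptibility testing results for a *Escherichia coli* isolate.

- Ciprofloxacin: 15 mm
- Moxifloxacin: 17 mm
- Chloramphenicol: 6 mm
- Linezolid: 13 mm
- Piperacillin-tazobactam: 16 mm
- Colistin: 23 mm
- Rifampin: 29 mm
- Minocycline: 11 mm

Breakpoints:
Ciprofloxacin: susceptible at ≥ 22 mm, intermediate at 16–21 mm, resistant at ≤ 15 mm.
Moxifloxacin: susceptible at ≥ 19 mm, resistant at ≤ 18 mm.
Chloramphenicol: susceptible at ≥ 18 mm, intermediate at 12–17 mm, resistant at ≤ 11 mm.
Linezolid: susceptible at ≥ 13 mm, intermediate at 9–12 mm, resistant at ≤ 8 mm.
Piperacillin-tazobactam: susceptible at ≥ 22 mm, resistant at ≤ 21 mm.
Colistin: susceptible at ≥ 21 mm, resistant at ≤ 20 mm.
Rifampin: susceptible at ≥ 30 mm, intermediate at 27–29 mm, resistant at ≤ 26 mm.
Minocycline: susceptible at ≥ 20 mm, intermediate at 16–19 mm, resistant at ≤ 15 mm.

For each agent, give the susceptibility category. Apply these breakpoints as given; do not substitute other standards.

Ciprofloxacin (15 mm) ≤ 15 mm — resistant
Moxifloxacin: 17 mm is ≤ 18 mm — R
Chloramphenicol (6 mm) ≤ 11 mm — resistant
Linezolid 13 mm: ≥ 13 mm → Susceptible
Piperacillin-tazobactam (16 mm) ≤ 21 mm ⇒ R
Colistin: 23 mm is ≥ 21 mm — Susceptible
Rifampin: 29 mm is in 27–29 mm ⇒ intermediate
Minocycline (11 mm) ≤ 15 mm — Resistant

R, R, R, S, R, S, I, R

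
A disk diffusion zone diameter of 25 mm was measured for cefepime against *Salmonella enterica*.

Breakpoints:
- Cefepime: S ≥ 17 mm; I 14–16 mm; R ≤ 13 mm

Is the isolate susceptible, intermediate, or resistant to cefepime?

Susceptible

Cefepime 25 mm: ≥ 17 mm — Susceptible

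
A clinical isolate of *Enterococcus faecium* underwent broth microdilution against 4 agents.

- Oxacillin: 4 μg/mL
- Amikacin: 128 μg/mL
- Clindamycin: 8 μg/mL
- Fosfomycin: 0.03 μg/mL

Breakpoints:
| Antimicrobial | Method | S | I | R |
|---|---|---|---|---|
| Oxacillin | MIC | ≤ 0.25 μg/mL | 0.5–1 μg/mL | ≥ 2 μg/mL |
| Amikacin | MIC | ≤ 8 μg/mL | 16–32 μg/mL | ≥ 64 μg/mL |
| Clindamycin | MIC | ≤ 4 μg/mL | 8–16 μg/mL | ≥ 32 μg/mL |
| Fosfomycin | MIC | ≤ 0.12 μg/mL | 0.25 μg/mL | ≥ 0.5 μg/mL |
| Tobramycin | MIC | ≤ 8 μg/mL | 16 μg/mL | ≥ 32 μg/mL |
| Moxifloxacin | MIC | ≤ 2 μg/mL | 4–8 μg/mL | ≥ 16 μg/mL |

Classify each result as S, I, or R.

R, R, I, S

Oxacillin 4 μg/mL: ≥ 2 μg/mL → Resistant
Amikacin 128 μg/mL: ≥ 64 μg/mL ⇒ R
Clindamycin 8 μg/mL: in 8–16 μg/mL → Intermediate
Fosfomycin (0.03 μg/mL) ≤ 0.12 μg/mL → S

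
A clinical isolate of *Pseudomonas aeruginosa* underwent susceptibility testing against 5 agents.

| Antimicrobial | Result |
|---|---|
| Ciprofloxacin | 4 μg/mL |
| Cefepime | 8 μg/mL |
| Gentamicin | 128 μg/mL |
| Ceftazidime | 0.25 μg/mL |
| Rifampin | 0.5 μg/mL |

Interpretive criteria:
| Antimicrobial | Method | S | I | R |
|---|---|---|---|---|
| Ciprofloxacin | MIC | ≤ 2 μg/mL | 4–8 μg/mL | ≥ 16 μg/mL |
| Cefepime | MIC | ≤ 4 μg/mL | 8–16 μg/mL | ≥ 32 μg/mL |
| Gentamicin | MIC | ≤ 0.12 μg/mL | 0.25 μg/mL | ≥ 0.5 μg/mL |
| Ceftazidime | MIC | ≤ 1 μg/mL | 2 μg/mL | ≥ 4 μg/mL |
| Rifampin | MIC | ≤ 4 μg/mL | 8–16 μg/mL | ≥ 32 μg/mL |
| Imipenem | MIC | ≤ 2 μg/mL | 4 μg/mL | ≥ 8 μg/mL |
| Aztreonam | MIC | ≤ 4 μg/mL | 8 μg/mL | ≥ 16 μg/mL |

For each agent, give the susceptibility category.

Ciprofloxacin (4 μg/mL) in 4–8 μg/mL — Intermediate
Cefepime 8 μg/mL: in 8–16 μg/mL — intermediate
Gentamicin 128 μg/mL: ≥ 0.5 μg/mL — resistant
Ceftazidime 0.25 μg/mL: ≤ 1 μg/mL — S
Rifampin: 0.5 μg/mL is ≤ 4 μg/mL → Susceptible

I, I, R, S, S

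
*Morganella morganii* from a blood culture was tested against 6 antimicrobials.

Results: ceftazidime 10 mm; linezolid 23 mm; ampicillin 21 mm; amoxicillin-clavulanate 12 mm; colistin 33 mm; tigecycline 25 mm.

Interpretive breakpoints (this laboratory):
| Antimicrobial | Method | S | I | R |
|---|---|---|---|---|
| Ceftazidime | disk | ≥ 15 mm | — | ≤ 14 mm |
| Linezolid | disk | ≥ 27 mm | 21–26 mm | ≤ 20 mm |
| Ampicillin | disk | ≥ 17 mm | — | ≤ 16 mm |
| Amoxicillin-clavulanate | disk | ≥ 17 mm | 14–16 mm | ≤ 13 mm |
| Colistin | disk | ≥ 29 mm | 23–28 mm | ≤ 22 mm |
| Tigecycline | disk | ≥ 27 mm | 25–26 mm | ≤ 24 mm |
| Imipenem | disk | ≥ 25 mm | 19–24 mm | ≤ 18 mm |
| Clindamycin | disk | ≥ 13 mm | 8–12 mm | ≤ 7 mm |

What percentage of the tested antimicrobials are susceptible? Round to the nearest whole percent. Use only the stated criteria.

33%

Ceftazidime: 10 mm is ≤ 14 mm — Resistant
Linezolid (23 mm) in 21–26 mm → intermediate
Ampicillin: 21 mm is ≥ 17 mm → S
Amoxicillin-clavulanate (12 mm) ≤ 13 mm — Resistant
Colistin 33 mm: ≥ 29 mm — S
Tigecycline: 25 mm is in 25–26 mm ⇒ Intermediate
Susceptible: 2/6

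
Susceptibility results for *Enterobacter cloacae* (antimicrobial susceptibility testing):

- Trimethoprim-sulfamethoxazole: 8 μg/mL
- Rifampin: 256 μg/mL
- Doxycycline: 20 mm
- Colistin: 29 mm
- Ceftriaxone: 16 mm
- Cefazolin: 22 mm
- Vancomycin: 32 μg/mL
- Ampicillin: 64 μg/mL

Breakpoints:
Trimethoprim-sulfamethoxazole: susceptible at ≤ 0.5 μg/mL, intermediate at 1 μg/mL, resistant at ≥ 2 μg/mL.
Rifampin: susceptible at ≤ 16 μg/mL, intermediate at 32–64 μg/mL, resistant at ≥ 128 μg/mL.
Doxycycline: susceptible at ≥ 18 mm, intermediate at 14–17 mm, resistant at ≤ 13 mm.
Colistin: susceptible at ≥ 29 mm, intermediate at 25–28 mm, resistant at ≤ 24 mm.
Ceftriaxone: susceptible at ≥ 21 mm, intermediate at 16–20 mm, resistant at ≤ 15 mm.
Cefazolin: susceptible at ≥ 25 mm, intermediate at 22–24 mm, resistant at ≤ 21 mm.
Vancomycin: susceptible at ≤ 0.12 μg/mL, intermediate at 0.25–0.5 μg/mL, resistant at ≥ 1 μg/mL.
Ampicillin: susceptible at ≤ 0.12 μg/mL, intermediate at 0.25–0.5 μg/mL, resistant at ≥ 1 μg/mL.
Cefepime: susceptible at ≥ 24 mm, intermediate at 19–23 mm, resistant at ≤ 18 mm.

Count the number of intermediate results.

2

Trimethoprim-sulfamethoxazole: 8 μg/mL is ≥ 2 μg/mL — R
Rifampin (256 μg/mL) ≥ 128 μg/mL ⇒ resistant
Doxycycline 20 mm: ≥ 18 mm ⇒ susceptible
Colistin 29 mm: ≥ 29 mm ⇒ susceptible
Ceftriaxone (16 mm) in 16–20 mm ⇒ Intermediate
Cefazolin (22 mm) in 22–24 mm → Intermediate
Vancomycin 32 μg/mL: ≥ 1 μg/mL — R
Ampicillin 64 μg/mL: ≥ 1 μg/mL ⇒ R
Intermediate: 2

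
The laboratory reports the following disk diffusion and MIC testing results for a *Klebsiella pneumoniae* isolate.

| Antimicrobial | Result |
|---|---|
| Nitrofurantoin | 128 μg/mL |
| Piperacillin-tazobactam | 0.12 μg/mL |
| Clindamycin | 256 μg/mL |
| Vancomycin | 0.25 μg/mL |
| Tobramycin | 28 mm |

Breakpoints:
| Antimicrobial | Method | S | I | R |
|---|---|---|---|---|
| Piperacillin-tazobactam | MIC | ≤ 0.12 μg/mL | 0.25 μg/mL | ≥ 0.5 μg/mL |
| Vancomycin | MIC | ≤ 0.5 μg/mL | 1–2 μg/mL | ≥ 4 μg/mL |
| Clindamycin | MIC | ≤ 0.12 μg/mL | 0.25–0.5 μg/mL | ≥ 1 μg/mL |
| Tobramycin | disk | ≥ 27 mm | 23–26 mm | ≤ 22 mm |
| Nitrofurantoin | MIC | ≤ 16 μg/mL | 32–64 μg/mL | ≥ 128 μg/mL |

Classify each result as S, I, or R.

Nitrofurantoin 128 μg/mL: ≥ 128 μg/mL → resistant
Piperacillin-tazobactam 0.12 μg/mL: ≤ 0.12 μg/mL — susceptible
Clindamycin 256 μg/mL: ≥ 1 μg/mL ⇒ Resistant
Vancomycin (0.25 μg/mL) ≤ 0.5 μg/mL → Susceptible
Tobramycin 28 mm: ≥ 27 mm ⇒ susceptible

R, S, R, S, S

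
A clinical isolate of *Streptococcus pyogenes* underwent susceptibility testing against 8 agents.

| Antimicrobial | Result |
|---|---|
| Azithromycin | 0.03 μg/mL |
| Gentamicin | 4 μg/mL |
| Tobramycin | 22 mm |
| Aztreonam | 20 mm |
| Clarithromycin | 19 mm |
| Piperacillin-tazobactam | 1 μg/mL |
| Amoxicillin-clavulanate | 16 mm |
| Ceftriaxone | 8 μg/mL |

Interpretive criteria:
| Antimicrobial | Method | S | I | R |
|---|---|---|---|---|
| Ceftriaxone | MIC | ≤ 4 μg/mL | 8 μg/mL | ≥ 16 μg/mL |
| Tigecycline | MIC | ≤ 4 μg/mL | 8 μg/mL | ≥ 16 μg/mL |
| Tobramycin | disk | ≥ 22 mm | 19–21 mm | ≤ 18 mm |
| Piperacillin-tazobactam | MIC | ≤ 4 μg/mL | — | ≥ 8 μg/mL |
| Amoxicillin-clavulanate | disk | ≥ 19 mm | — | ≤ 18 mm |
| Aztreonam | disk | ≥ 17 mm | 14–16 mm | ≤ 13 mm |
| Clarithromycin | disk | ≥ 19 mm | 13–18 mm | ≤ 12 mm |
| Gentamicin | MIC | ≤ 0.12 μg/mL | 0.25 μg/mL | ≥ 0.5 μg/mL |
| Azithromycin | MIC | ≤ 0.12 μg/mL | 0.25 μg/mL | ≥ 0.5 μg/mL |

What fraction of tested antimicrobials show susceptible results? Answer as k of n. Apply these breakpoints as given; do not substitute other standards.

5 of 8

Azithromycin (0.03 μg/mL) ≤ 0.12 μg/mL → Susceptible
Gentamicin (4 μg/mL) ≥ 0.5 μg/mL — Resistant
Tobramycin: 22 mm is ≥ 22 mm ⇒ susceptible
Aztreonam (20 mm) ≥ 17 mm — Susceptible
Clarithromycin: 19 mm is ≥ 19 mm → Susceptible
Piperacillin-tazobactam (1 μg/mL) ≤ 4 μg/mL — susceptible
Amoxicillin-clavulanate (16 mm) ≤ 18 mm — R
Ceftriaxone (8 μg/mL) = 8 μg/mL ⇒ intermediate
Susceptible: 5/8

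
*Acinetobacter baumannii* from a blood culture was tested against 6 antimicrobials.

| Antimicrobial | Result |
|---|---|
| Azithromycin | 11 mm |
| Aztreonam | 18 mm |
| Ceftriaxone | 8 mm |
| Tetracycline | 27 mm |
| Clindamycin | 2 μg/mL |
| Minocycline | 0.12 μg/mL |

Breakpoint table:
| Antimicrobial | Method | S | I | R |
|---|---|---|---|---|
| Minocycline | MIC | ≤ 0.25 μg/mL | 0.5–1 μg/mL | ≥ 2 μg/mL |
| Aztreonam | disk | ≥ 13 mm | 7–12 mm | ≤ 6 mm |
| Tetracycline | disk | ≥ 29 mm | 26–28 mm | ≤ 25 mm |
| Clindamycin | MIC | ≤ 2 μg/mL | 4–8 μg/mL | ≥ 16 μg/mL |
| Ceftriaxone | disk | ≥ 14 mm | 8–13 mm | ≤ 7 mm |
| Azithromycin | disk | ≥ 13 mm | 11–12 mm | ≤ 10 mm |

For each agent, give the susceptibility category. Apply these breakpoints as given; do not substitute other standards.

Azithromycin: 11 mm is in 11–12 mm → Intermediate
Aztreonam (18 mm) ≥ 13 mm ⇒ Susceptible
Ceftriaxone (8 mm) in 8–13 mm ⇒ Intermediate
Tetracycline (27 mm) in 26–28 mm ⇒ intermediate
Clindamycin 2 μg/mL: ≤ 2 μg/mL — S
Minocycline (0.12 μg/mL) ≤ 0.25 μg/mL — Susceptible

I, S, I, I, S, S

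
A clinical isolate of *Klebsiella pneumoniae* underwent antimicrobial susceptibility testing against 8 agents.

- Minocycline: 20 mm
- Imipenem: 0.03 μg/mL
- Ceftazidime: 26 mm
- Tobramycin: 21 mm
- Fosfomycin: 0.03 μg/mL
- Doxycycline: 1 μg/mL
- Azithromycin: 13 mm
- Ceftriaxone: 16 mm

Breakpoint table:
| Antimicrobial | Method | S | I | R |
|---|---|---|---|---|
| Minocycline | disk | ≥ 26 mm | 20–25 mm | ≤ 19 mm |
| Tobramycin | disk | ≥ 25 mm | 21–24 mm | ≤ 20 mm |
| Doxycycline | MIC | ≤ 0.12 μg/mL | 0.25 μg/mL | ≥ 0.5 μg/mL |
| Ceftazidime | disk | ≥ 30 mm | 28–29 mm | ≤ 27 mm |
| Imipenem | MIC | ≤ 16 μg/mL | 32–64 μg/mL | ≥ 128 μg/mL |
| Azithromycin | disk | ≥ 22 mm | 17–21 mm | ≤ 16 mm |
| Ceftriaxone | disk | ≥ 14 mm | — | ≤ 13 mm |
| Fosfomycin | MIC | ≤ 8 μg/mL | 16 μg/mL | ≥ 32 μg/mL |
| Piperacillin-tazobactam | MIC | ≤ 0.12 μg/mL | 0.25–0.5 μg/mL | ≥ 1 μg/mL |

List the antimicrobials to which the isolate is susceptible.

imipenem, fosfomycin, ceftriaxone

Minocycline: 20 mm is in 20–25 mm → intermediate
Imipenem 0.03 μg/mL: ≤ 16 μg/mL → Susceptible
Ceftazidime (26 mm) ≤ 27 mm — R
Tobramycin (21 mm) in 21–24 mm → I
Fosfomycin (0.03 μg/mL) ≤ 8 μg/mL → susceptible
Doxycycline (1 μg/mL) ≥ 0.5 μg/mL ⇒ resistant
Azithromycin: 13 mm is ≤ 16 mm ⇒ R
Ceftriaxone (16 mm) ≥ 14 mm — S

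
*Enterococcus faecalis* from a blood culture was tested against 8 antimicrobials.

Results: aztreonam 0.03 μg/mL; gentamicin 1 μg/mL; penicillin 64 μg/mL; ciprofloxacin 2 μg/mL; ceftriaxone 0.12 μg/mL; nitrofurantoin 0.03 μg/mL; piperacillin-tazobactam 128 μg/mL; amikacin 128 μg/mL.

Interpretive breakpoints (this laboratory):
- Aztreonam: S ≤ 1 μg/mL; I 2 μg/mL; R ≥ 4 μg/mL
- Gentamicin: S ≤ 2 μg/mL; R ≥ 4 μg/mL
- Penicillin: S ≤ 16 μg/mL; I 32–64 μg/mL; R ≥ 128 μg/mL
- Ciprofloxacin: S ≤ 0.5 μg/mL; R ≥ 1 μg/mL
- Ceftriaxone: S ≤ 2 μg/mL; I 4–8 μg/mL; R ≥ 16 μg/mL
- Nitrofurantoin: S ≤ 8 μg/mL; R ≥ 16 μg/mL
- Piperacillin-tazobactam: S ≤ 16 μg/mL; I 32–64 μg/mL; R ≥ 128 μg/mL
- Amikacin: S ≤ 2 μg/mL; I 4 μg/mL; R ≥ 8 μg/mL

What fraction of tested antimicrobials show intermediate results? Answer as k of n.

Aztreonam 0.03 μg/mL: ≤ 1 μg/mL ⇒ S
Gentamicin 1 μg/mL: ≤ 2 μg/mL → susceptible
Penicillin: 64 μg/mL is in 32–64 μg/mL — I
Ciprofloxacin 2 μg/mL: ≥ 1 μg/mL ⇒ R
Ceftriaxone (0.12 μg/mL) ≤ 2 μg/mL — Susceptible
Nitrofurantoin (0.03 μg/mL) ≤ 8 μg/mL — Susceptible
Piperacillin-tazobactam (128 μg/mL) ≥ 128 μg/mL → R
Amikacin 128 μg/mL: ≥ 8 μg/mL ⇒ Resistant
Intermediate: 1/8

1 of 8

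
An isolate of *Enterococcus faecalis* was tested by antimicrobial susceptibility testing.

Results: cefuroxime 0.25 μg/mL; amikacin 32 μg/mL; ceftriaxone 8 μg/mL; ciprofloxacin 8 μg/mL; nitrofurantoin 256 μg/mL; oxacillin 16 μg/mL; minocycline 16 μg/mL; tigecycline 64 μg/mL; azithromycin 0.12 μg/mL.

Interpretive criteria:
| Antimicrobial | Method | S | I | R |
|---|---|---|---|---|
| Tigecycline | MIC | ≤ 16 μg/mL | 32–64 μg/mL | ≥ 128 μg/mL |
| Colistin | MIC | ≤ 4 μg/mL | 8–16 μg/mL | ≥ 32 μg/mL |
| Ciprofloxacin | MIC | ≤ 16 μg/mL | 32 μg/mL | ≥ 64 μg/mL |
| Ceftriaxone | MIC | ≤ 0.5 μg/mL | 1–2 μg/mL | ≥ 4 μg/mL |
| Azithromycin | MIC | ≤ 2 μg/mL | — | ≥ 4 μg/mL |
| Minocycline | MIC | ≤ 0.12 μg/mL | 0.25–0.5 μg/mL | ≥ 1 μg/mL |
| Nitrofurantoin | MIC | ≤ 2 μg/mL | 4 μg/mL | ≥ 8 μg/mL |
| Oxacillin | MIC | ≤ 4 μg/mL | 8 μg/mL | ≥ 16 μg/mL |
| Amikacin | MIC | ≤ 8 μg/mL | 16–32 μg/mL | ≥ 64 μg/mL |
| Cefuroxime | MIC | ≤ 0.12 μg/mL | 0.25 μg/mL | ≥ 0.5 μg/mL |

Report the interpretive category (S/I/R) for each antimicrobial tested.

Cefuroxime: 0.25 μg/mL is = 0.25 μg/mL — intermediate
Amikacin (32 μg/mL) in 16–32 μg/mL → I
Ceftriaxone: 8 μg/mL is ≥ 4 μg/mL → Resistant
Ciprofloxacin (8 μg/mL) ≤ 16 μg/mL ⇒ Susceptible
Nitrofurantoin 256 μg/mL: ≥ 8 μg/mL — resistant
Oxacillin (16 μg/mL) ≥ 16 μg/mL → R
Minocycline (16 μg/mL) ≥ 1 μg/mL ⇒ R
Tigecycline 64 μg/mL: in 32–64 μg/mL ⇒ intermediate
Azithromycin 0.12 μg/mL: ≤ 2 μg/mL → S

I, I, R, S, R, R, R, I, S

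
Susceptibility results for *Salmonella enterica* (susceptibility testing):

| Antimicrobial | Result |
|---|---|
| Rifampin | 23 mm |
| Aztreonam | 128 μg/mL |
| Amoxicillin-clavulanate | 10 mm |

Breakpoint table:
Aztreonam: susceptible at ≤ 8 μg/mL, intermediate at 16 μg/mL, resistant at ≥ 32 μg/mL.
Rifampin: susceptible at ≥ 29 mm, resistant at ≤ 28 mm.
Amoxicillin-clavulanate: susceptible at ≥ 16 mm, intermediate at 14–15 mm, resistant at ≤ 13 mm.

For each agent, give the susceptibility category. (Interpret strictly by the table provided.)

R, R, R

Rifampin 23 mm: ≤ 28 mm — resistant
Aztreonam: 128 μg/mL is ≥ 32 μg/mL — R
Amoxicillin-clavulanate: 10 mm is ≤ 13 mm ⇒ R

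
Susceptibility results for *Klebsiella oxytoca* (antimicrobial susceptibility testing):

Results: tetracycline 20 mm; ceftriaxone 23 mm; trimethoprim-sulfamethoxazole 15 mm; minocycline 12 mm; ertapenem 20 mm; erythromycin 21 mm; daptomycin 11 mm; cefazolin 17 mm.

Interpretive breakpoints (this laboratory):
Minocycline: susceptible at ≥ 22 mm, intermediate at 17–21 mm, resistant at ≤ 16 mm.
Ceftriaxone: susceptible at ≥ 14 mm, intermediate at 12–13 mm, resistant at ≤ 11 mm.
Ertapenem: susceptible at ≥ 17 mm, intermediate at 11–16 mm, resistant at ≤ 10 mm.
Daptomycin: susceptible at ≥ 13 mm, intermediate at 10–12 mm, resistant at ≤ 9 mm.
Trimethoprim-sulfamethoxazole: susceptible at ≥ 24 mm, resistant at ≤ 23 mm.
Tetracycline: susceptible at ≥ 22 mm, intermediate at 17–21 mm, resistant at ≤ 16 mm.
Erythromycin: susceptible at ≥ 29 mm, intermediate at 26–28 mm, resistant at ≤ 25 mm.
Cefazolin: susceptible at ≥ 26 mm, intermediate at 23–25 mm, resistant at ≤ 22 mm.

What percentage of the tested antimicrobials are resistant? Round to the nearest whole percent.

50%

Tetracycline (20 mm) in 17–21 mm → intermediate
Ceftriaxone 23 mm: ≥ 14 mm ⇒ Susceptible
Trimethoprim-sulfamethoxazole 15 mm: ≤ 23 mm → Resistant
Minocycline 12 mm: ≤ 16 mm → resistant
Ertapenem: 20 mm is ≥ 17 mm → Susceptible
Erythromycin (21 mm) ≤ 25 mm — Resistant
Daptomycin: 11 mm is in 10–12 mm — I
Cefazolin (17 mm) ≤ 22 mm → R
Resistant: 4/8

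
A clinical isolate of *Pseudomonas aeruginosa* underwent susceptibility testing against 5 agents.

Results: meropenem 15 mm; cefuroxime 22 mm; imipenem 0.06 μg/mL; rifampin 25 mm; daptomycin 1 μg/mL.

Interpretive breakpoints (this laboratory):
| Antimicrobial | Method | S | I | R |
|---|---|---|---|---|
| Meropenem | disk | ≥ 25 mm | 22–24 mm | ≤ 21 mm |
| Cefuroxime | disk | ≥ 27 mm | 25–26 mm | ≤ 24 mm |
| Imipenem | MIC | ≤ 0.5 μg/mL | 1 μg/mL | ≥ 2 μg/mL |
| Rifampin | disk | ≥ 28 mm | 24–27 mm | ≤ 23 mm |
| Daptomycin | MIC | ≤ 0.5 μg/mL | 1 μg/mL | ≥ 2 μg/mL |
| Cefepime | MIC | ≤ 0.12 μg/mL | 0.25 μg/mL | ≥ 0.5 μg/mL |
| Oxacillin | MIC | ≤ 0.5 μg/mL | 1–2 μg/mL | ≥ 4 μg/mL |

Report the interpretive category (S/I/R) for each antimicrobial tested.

R, R, S, I, I

Meropenem 15 mm: ≤ 21 mm — Resistant
Cefuroxime (22 mm) ≤ 24 mm — resistant
Imipenem 0.06 μg/mL: ≤ 0.5 μg/mL ⇒ S
Rifampin (25 mm) in 24–27 mm ⇒ Intermediate
Daptomycin 1 μg/mL: = 1 μg/mL — intermediate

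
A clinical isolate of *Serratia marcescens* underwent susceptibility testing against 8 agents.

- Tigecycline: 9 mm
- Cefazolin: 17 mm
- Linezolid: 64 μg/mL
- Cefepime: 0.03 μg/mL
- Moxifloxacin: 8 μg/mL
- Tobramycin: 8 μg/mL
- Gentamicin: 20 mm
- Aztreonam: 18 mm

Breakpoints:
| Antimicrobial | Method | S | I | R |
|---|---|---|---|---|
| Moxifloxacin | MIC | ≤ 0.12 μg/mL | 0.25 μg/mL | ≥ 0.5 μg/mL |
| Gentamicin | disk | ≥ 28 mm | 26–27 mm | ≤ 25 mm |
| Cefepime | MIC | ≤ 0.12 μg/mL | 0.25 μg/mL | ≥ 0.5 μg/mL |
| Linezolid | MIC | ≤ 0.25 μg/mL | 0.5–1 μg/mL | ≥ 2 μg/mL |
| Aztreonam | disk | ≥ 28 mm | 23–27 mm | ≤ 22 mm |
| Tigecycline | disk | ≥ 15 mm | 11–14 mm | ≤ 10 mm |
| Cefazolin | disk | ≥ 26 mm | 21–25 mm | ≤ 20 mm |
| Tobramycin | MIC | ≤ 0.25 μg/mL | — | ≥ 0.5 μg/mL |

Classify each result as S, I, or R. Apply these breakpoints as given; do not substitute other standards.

R, R, R, S, R, R, R, R

Tigecycline (9 mm) ≤ 10 mm ⇒ R
Cefazolin: 17 mm is ≤ 20 mm ⇒ Resistant
Linezolid (64 μg/mL) ≥ 2 μg/mL — resistant
Cefepime (0.03 μg/mL) ≤ 0.12 μg/mL ⇒ Susceptible
Moxifloxacin: 8 μg/mL is ≥ 0.5 μg/mL → resistant
Tobramycin: 8 μg/mL is ≥ 0.5 μg/mL ⇒ resistant
Gentamicin (20 mm) ≤ 25 mm ⇒ resistant
Aztreonam 18 mm: ≤ 22 mm ⇒ resistant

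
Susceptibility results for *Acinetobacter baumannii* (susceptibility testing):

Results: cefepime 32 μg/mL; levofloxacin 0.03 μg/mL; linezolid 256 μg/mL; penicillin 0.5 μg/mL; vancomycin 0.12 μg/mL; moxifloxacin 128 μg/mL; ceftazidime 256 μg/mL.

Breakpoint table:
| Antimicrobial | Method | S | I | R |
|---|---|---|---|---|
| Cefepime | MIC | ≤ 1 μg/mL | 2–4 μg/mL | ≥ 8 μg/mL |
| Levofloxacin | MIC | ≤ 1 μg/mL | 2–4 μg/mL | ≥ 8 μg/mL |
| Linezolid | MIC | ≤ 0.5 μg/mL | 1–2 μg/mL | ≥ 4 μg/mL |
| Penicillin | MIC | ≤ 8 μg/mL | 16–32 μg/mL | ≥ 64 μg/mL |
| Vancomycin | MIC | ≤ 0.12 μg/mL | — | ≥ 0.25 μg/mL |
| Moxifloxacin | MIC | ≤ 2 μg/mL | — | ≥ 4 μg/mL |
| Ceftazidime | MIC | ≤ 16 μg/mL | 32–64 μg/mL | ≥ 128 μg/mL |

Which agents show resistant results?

cefepime, linezolid, moxifloxacin, ceftazidime

Cefepime (32 μg/mL) ≥ 8 μg/mL → R
Levofloxacin: 0.03 μg/mL is ≤ 1 μg/mL — Susceptible
Linezolid: 256 μg/mL is ≥ 4 μg/mL ⇒ Resistant
Penicillin 0.5 μg/mL: ≤ 8 μg/mL ⇒ Susceptible
Vancomycin: 0.12 μg/mL is ≤ 0.12 μg/mL — susceptible
Moxifloxacin: 128 μg/mL is ≥ 4 μg/mL → R
Ceftazidime (256 μg/mL) ≥ 128 μg/mL ⇒ Resistant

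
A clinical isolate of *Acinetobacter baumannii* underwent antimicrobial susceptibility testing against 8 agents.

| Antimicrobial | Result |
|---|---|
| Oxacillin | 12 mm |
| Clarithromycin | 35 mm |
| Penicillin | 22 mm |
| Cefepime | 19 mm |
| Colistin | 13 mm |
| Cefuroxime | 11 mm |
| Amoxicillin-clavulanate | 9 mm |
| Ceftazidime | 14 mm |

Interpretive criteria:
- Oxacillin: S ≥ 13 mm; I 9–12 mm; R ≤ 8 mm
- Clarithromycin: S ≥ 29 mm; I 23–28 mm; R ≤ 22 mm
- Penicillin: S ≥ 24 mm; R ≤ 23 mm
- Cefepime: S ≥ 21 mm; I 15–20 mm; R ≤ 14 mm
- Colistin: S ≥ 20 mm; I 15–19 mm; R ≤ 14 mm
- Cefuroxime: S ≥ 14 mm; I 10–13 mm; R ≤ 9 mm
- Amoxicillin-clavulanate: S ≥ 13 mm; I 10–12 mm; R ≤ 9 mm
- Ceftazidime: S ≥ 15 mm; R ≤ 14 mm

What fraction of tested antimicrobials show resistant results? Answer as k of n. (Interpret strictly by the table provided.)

4 of 8

Oxacillin 12 mm: in 9–12 mm → I
Clarithromycin 35 mm: ≥ 29 mm → S
Penicillin 22 mm: ≤ 23 mm ⇒ R
Cefepime: 19 mm is in 15–20 mm → intermediate
Colistin: 13 mm is ≤ 14 mm → R
Cefuroxime 11 mm: in 10–13 mm — intermediate
Amoxicillin-clavulanate 9 mm: ≤ 9 mm → Resistant
Ceftazidime (14 mm) ≤ 14 mm ⇒ R
Resistant: 4/8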